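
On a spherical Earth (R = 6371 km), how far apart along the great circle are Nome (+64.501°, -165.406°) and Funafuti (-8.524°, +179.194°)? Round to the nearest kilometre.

8222 km

Δλ = 179.194 − -165.406 = 344.600°; wrapped into (−180°, 180°]: -15.400°.
Δφ = -8.524 − 64.501 = -73.025°.
a = sin²(Δφ/2) + cos φ₁ · cos φ₂ · sin²(Δλ/2) = 0.361666.
c = 2·atan2(√a, √(1−a)) = 1.29047 rad → d = 6371·c ≈ 8221.59 km.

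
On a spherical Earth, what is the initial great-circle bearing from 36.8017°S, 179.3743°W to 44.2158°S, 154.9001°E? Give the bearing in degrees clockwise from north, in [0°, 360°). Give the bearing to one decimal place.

Δλ = 154.9001 − -179.3743 = 334.2744°; wrapped into (−180°, 180°]: -25.7256°.
θ = atan2( sin Δλ · cos φ₂ , cos φ₁ · sin φ₂ − sin φ₁ · cos φ₂ · cos Δλ )
  = atan2(-0.31110, -0.17160) = -118.880° → normalised to [0°, 360°): 241.120°.

241.1°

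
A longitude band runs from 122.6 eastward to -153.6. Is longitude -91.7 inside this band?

No

Band width going east from +122.6° to -153.6°: ((-153.6 − 122.6) mod 360) = 83.8°.
Offset of -91.7° east of the west edge: ((-91.7 − 122.6) mod 360) = 145.7°.
145.7° > 83.8° ⇒ outside.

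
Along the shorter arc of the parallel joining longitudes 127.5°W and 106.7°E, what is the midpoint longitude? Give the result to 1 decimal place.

169.6°E

Signed shortest Δλ from -127.5° to +106.7° is -125.8°.
Midpoint longitude = -127.5° + (-125.8°)/2 = -127.5° − 62.9° = -190.4°.
Normalise into (−180°, 180°]: +169.6°.
(The naïve average (-127.5 + +106.7)/2 = -10.4° is on the wrong side of the globe.)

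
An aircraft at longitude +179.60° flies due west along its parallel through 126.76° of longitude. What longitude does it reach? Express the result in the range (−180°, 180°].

Start at +179.60°; shift −126.76° → +52.84°.
+52.84° already lies in (−180°, 180°].

+52.84°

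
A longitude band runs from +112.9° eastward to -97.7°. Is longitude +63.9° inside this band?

Band width going east from +112.9° to -97.7°: ((-97.7 − 112.9) mod 360) = 149.4°.
Offset of +63.9° east of the west edge: ((63.9 − 112.9) mod 360) = 311.0°.
311.0° > 149.4° ⇒ outside.

No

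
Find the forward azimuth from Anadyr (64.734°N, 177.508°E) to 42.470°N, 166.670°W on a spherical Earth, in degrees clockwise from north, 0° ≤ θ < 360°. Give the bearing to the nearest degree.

Δλ = -166.670 − 177.508 = -344.178°; wrapped into (−180°, 180°]: 15.822°.
θ = atan2( sin Δλ · cos φ₂ , cos φ₁ · sin φ₂ − sin φ₁ · cos φ₂ · cos Δλ )
  = atan2(0.20111, -0.35360) = 150.370° → normalised to [0°, 360°): 150.370°.

150°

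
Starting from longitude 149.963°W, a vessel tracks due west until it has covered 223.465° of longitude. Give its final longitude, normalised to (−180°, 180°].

Start at -149.963°; shift −223.465° → -373.428°.
-373.428° lies outside (−180°, 180°]; add 360° → -13.428°.

13.428°W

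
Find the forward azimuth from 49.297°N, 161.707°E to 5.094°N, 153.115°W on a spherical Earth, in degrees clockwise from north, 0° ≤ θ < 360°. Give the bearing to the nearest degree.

124°

Δλ = -153.115 − 161.707 = -314.822°; wrapped into (−180°, 180°]: 45.178°.
θ = atan2( sin Δλ · cos φ₂ , cos φ₁ · sin φ₂ − sin φ₁ · cos φ₂ · cos Δλ )
  = atan2(0.70650, -0.47438) = 123.879° → normalised to [0°, 360°): 123.879°.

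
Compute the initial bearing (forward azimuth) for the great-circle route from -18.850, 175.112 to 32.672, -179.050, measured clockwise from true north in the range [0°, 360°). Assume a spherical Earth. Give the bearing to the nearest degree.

6°

Δλ = -179.050 − 175.112 = -354.162°; wrapped into (−180°, 180°]: 5.838°.
θ = atan2( sin Δλ · cos φ₂ , cos φ₁ · sin φ₂ − sin φ₁ · cos φ₂ · cos Δλ )
  = atan2(0.08562, 0.78144) = 6.253° → normalised to [0°, 360°): 6.253°.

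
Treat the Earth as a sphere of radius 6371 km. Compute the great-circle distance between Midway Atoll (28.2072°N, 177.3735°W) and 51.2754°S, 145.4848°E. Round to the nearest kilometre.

Δλ = 145.4848 − -177.3735 = 322.8583°; wrapped into (−180°, 180°]: -37.1417°.
Δφ = -51.2754 − 28.2072 = -79.4826°.
a = sin²(Δφ/2) + cos φ₁ · cos φ₂ · sin²(Δλ/2) = 0.464649.
c = 2·atan2(√a, √(1−a)) = 1.50003 rad → d = 6371·c ≈ 9556.72 km.

9557 km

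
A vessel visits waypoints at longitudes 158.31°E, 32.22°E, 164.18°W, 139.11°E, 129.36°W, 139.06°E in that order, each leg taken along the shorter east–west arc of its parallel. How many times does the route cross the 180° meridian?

Leg 1: +158.31° → +32.22°, shortest Δλ = -126.09° (west) — does not cross 180°.
Leg 2: +32.22° → -164.18°, shortest Δλ = 163.6° (east) — crosses 180°.
Leg 3: -164.18° → +139.11°, shortest Δλ = -56.71° (west) — crosses 180°.
Leg 4: +139.11° → -129.36°, shortest Δλ = 91.53° (east) — crosses 180°.
Leg 5: -129.36° → +139.06°, shortest Δλ = -91.58° (west) — crosses 180°.
Total crossings: 4.

4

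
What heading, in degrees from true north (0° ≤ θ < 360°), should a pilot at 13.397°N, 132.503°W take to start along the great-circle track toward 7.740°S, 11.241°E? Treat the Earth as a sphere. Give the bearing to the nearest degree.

Δλ = 11.241 − -132.503 = 143.744°.
θ = atan2( sin Δλ · cos φ₂ , cos φ₁ · sin φ₂ − sin φ₁ · cos φ₂ · cos Δλ )
  = atan2(0.58601, 0.05412) = 84.723° → normalised to [0°, 360°): 84.723°.

85°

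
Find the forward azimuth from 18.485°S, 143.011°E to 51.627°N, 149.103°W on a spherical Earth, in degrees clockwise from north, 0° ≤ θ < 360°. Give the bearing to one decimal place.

Δλ = -149.103 − 143.011 = -292.114°; wrapped into (−180°, 180°]: 67.886°.
θ = atan2( sin Δλ · cos φ₂ , cos φ₁ · sin φ₂ − sin φ₁ · cos φ₂ · cos Δλ )
  = atan2(0.57511, 0.81763) = 35.122° → normalised to [0°, 360°): 35.122°.

35.1°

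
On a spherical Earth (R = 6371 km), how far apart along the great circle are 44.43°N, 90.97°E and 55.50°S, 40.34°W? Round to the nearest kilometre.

16408 km

Δλ = -40.34 − 90.97 = -131.31°.
Δφ = -55.50 − 44.43 = -99.93°.
a = sin²(Δφ/2) + cos φ₁ · cos φ₂ · sin²(Δλ/2) = 0.921963.
c = 2·atan2(√a, √(1−a)) = 2.57536 rad → d = 6371·c ≈ 16407.59 km.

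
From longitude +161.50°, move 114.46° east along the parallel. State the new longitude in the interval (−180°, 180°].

-84.04°

Start at +161.50°; shift +114.46° → +275.96°.
+275.96° lies outside (−180°, 180°]; subtract 360° → -84.04°.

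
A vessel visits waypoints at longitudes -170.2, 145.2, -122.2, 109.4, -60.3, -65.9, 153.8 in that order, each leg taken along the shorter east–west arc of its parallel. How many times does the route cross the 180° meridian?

Leg 1: -170.2° → +145.2°, shortest Δλ = -44.6° (west) — crosses 180°.
Leg 2: +145.2° → -122.2°, shortest Δλ = 92.6° (east) — crosses 180°.
Leg 3: -122.2° → +109.4°, shortest Δλ = -128.4° (west) — crosses 180°.
Leg 4: +109.4° → -60.3°, shortest Δλ = -169.7° (west) — does not cross 180°.
Leg 5: -60.3° → -65.9°, shortest Δλ = -5.6° (west) — does not cross 180°.
Leg 6: -65.9° → +153.8°, shortest Δλ = -140.3° (west) — crosses 180°.
Total crossings: 4.

4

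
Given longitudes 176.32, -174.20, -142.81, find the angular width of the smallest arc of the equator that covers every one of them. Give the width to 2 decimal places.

40.87°

Sort the longitudes: -174.20°, -142.81°, +176.32°.
Eastward gaps between consecutive values (wrapping around): 31.39°, 319.13°, 9.48°.
Largest gap = 319.13° ⇒ minimal covering band is its complement: 360° − 319.13° = 40.87°.
Band runs from +176.32° eastward to -142.81°, crossing the antimeridian.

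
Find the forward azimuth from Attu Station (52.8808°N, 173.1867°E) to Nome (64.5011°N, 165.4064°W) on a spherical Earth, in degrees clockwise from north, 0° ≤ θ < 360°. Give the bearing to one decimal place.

34.9°

Δλ = -165.4064 − 173.1867 = -338.5931°; wrapped into (−180°, 180°]: 21.4069°.
θ = atan2( sin Δλ · cos φ₂ , cos φ₁ · sin φ₂ − sin φ₁ · cos φ₂ · cos Δλ )
  = atan2(0.15713, 0.22511) = 34.915° → normalised to [0°, 360°): 34.915°.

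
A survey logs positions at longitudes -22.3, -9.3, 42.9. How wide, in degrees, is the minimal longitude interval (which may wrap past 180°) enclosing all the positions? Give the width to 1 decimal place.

Sort the longitudes: -22.3°, -9.3°, +42.9°.
Eastward gaps between consecutive values (wrapping around): 13.0°, 52.2°, 294.8°.
Largest gap = 294.8° ⇒ minimal covering band is its complement: 360° − 294.8° = 65.2°.
Band runs from -22.3° eastward to +42.9°.

65.2°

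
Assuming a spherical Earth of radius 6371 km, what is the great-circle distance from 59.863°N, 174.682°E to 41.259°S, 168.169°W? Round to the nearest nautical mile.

6130 nmi

Δλ = -168.169 − 174.682 = -342.851°; wrapped into (−180°, 180°]: 17.149°.
Δφ = -41.259 − 59.863 = -101.122°.
a = sin²(Δφ/2) + cos φ₁ · cos φ₂ · sin²(Δλ/2) = 0.604839.
c = 2·atan2(√a, √(1−a)) = 1.78204 rad → d = 6371·c ≈ 11353.39 km ≈ 6130.34 nmi.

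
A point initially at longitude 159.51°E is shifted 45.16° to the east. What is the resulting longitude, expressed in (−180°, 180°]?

Start at +159.51°; shift +45.16° → +204.67°.
+204.67° lies outside (−180°, 180°]; subtract 360° → -155.33°.

155.33°W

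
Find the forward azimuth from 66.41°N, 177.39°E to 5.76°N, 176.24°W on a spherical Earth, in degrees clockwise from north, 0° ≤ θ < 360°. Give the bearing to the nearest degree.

Δλ = -176.24 − 177.39 = -353.63°; wrapped into (−180°, 180°]: 6.37°.
θ = atan2( sin Δλ · cos φ₂ , cos φ₁ · sin φ₂ − sin φ₁ · cos φ₂ · cos Δλ )
  = atan2(0.11039, -0.86601) = 172.736° → normalised to [0°, 360°): 172.736°.

173°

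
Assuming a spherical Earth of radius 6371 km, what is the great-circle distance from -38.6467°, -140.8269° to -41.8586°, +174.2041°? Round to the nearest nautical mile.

2046 nmi

Δλ = 174.2041 − -140.8269 = 315.0310°; wrapped into (−180°, 180°]: -44.9690°.
Δφ = -41.8586 − -38.6467 = -3.2119°.
a = sin²(Δφ/2) + cos φ₁ · cos φ₂ · sin²(Δλ/2) = 0.085861.
c = 2·atan2(√a, √(1−a)) = 0.59477 rad → d = 6371·c ≈ 3789.28 km ≈ 2046.05 nmi.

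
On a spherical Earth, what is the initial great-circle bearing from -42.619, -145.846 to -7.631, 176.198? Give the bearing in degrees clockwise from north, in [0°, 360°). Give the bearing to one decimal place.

Δλ = 176.198 − -145.846 = 322.044°; wrapped into (−180°, 180°]: -37.956°.
θ = atan2( sin Δλ · cos φ₂ , cos φ₁ · sin φ₂ − sin φ₁ · cos φ₂ · cos Δλ )
  = atan2(-0.60961, 0.43145) = -54.711° → normalised to [0°, 360°): 305.289°.

305.3°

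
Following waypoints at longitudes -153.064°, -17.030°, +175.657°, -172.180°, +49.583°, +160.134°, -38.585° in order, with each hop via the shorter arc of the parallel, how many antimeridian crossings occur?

Leg 1: -153.064° → -17.030°, shortest Δλ = 136.034° (east) — does not cross 180°.
Leg 2: -17.030° → +175.657°, shortest Δλ = -167.313° (west) — crosses 180°.
Leg 3: +175.657° → -172.180°, shortest Δλ = 12.163° (east) — crosses 180°.
Leg 4: -172.180° → +49.583°, shortest Δλ = -138.237° (west) — crosses 180°.
Leg 5: +49.583° → +160.134°, shortest Δλ = 110.551° (east) — does not cross 180°.
Leg 6: +160.134° → -38.585°, shortest Δλ = 161.281° (east) — crosses 180°.
Total crossings: 4.

4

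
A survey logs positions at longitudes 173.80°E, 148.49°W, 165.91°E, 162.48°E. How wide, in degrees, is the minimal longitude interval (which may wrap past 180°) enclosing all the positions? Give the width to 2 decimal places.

49.03°

Sort the longitudes: -148.49°, +162.48°, +165.91°, +173.80°.
Eastward gaps between consecutive values (wrapping around): 310.97°, 3.43°, 7.89°, 37.71°.
Largest gap = 310.97° ⇒ minimal covering band is its complement: 360° − 310.97° = 49.03°.
Band runs from +162.48° eastward to -148.49°, crossing the antimeridian.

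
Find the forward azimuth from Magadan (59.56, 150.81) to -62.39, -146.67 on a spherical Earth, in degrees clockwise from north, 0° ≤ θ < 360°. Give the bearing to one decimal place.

Δλ = -146.67 − 150.81 = -297.48°; wrapped into (−180°, 180°]: 62.52°.
θ = atan2( sin Δλ · cos φ₂ , cos φ₁ · sin φ₂ − sin φ₁ · cos φ₂ · cos Δλ )
  = atan2(0.41116, -0.63332) = 147.008° → normalised to [0°, 360°): 147.008°.

147.0°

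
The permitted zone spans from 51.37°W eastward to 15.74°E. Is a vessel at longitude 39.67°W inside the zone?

Yes

Band width going east from -51.37° to +15.74°: ((15.74 − -51.37) mod 360) = 67.11°.
Offset of -39.67° east of the west edge: ((-39.67 − -51.37) mod 360) = 11.70°.
11.70° ≤ 67.11° ⇒ inside.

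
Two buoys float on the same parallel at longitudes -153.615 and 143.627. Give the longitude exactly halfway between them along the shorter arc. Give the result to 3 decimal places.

Signed shortest Δλ from -153.615° to +143.627° is -62.758°.
Midpoint longitude = -153.615° + (-62.758°)/2 = -153.615° − 31.379° = -184.994°.
Normalise into (−180°, 180°]: +175.006°.
(The naïve average (-153.615 + +143.627)/2 = -4.994° is on the wrong side of the globe.)

+175.006°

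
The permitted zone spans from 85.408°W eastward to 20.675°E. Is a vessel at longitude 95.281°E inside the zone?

Band width going east from -85.408° to +20.675°: ((20.675 − -85.408) mod 360) = 106.083°.
Offset of +95.281° east of the west edge: ((95.281 − -85.408) mod 360) = 180.689°.
180.689° > 106.083° ⇒ outside.

No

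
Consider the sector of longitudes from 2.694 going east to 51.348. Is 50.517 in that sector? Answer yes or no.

Yes

Band width going east from +2.694° to +51.348°: ((51.348 − 2.694) mod 360) = 48.654°.
Offset of +50.517° east of the west edge: ((50.517 − 2.694) mod 360) = 47.823°.
47.823° ≤ 48.654° ⇒ inside.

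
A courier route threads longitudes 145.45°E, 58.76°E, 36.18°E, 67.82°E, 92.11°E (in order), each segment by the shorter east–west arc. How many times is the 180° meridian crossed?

Leg 1: +145.45° → +58.76°, shortest Δλ = -86.69° (west) — does not cross 180°.
Leg 2: +58.76° → +36.18°, shortest Δλ = -22.58° (west) — does not cross 180°.
Leg 3: +36.18° → +67.82°, shortest Δλ = 31.64° (east) — does not cross 180°.
Leg 4: +67.82° → +92.11°, shortest Δλ = 24.29° (east) — does not cross 180°.
Total crossings: 0.

0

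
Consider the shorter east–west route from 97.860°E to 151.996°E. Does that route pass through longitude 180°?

No

Signed shortest Δλ = ((151.996 − 97.860 + 180) mod 360) − 180 = 54.136°.
Going east by 54.136° from +97.860° reaches +151.996° without touching 180°.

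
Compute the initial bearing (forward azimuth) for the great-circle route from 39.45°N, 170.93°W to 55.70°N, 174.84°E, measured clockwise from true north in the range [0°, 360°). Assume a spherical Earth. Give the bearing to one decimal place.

334.5°

Δλ = 174.84 − -170.93 = 345.77°; wrapped into (−180°, 180°]: -14.23°.
θ = atan2( sin Δλ · cos φ₂ , cos φ₁ · sin φ₂ − sin φ₁ · cos φ₂ · cos Δλ )
  = atan2(-0.13852, 0.29082) = -25.470° → normalised to [0°, 360°): 334.530°.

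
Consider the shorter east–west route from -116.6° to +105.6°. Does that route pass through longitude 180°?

Yes

Naïve |105.6 − -116.6| = 222.2° > 180°, so the shorter arc goes the other way round — across 180°.
Signed shortest Δλ = ((105.6 − -116.6 + 180) mod 360) − 180 = -137.8°.
Going west by 137.8° from -116.6° passes through 180° before reaching +105.6°.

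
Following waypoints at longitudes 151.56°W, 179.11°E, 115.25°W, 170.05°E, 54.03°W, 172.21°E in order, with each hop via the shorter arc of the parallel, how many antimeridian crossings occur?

Leg 1: -151.56° → +179.11°, shortest Δλ = -29.33° (west) — crosses 180°.
Leg 2: +179.11° → -115.25°, shortest Δλ = 65.64° (east) — crosses 180°.
Leg 3: -115.25° → +170.05°, shortest Δλ = -74.7° (west) — crosses 180°.
Leg 4: +170.05° → -54.03°, shortest Δλ = 135.92° (east) — crosses 180°.
Leg 5: -54.03° → +172.21°, shortest Δλ = -133.76° (west) — crosses 180°.
Total crossings: 5.

5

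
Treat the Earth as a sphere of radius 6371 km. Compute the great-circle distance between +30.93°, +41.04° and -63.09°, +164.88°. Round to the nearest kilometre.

14724 km

Δλ = 164.88 − 41.04 = 123.84°.
Δφ = -63.09 − 30.93 = -94.02°.
a = sin²(Δφ/2) + cos φ₁ · cos φ₂ · sin²(Δλ/2) = 0.837265.
c = 2·atan2(√a, √(1−a)) = 2.31113 rad → d = 6371·c ≈ 14724.18 km.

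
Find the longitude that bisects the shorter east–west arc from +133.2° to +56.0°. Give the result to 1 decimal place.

Signed shortest Δλ from +133.2° to +56.0° is -77.2°.
Midpoint longitude = +133.2° + (-77.2°)/2 = +133.2° − 38.6° = +94.6°.

+94.6°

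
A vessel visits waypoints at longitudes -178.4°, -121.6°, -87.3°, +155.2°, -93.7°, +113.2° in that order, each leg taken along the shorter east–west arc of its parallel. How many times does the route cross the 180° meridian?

Leg 1: -178.4° → -121.6°, shortest Δλ = 56.8° (east) — does not cross 180°.
Leg 2: -121.6° → -87.3°, shortest Δλ = 34.3° (east) — does not cross 180°.
Leg 3: -87.3° → +155.2°, shortest Δλ = -117.5° (west) — crosses 180°.
Leg 4: +155.2° → -93.7°, shortest Δλ = 111.1° (east) — crosses 180°.
Leg 5: -93.7° → +113.2°, shortest Δλ = -153.1° (west) — crosses 180°.
Total crossings: 3.

3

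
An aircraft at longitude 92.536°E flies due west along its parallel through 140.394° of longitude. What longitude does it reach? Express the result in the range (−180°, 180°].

47.858°W

Start at +92.536°; shift −140.394° → -47.858°.
-47.858° already lies in (−180°, 180°].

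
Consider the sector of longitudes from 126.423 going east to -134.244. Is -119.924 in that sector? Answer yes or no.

No

Band width going east from +126.423° to -134.244°: ((-134.244 − 126.423) mod 360) = 99.333°.
Offset of -119.924° east of the west edge: ((-119.924 − 126.423) mod 360) = 113.653°.
113.653° > 99.333° ⇒ outside.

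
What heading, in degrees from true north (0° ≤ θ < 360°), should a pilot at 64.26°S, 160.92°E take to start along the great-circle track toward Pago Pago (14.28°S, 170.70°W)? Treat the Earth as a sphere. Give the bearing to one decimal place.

34.9°

Δλ = -170.70 − 160.92 = -331.62°; wrapped into (−180°, 180°]: 28.38°.
θ = atan2( sin Δλ · cos φ₂ , cos φ₁ · sin φ₂ − sin φ₁ · cos φ₂ · cos Δλ )
  = atan2(0.46063, 0.66091) = 34.875° → normalised to [0°, 360°): 34.875°.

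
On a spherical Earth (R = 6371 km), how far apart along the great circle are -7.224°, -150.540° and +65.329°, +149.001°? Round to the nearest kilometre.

Δλ = 149.001 − -150.540 = 299.541°; wrapped into (−180°, 180°]: -60.459°.
Δφ = 65.329 − -7.224 = 72.553°.
a = sin²(Δφ/2) + cos φ₁ · cos φ₂ · sin²(Δλ/2) = 0.455051.
c = 2·atan2(√a, √(1−a)) = 1.48078 rad → d = 6371·c ≈ 9434.04 km.

9434 km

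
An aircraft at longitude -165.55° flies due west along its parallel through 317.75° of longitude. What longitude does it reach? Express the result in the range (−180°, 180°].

-123.30°

Start at -165.55°; shift −317.75° → -483.30°.
-483.30° lies outside (−180°, 180°]; add 360° → -123.30°.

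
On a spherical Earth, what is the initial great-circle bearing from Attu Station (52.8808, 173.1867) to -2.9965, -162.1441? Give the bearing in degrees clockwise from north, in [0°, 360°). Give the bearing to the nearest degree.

151°

Δλ = -162.1441 − 173.1867 = -335.3308°; wrapped into (−180°, 180°]: 24.6692°.
θ = atan2( sin Δλ · cos φ₂ , cos φ₁ · sin φ₂ − sin φ₁ · cos φ₂ · cos Δλ )
  = atan2(0.41681, -0.75516) = 151.104° → normalised to [0°, 360°): 151.104°.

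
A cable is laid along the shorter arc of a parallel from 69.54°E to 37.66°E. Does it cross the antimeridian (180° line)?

No

Signed shortest Δλ = ((37.66 − 69.54 + 180) mod 360) − 180 = -31.88°.
Going west by 31.88° from +69.54° reaches +37.66° without touching 180°.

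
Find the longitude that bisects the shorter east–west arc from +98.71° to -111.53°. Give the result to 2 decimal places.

+173.59°

Signed shortest Δλ from +98.71° to -111.53° is +149.76°.
Midpoint longitude = +98.71° + (+149.76°)/2 = +98.71° + 74.88° = +173.59°.
(The naïve average (+98.71 + -111.53)/2 = -6.41° is on the wrong side of the globe.)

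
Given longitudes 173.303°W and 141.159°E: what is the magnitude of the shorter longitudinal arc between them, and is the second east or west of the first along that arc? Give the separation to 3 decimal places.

Raw difference: 141.159 − -173.303 = 314.462°.
Normalise into (−180°, 180°]: 314.462° − 360° = -45.538°.
Negative ⇒ the second point lies to the west; separation 45.538°.

45.538° west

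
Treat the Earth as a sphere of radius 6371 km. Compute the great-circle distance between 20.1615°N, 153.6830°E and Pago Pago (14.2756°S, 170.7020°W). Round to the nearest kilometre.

5461 km

Δλ = -170.7020 − 153.6830 = -324.3850°; wrapped into (−180°, 180°]: 35.6150°.
Δφ = -14.2756 − 20.1615 = -34.4371°.
a = sin²(Δφ/2) + cos φ₁ · cos φ₂ · sin²(Δλ/2) = 0.172710.
c = 2·atan2(√a, √(1−a)) = 0.85717 rad → d = 6371·c ≈ 5461.03 km.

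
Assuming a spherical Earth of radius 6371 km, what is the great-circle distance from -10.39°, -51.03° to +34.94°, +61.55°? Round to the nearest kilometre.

Δλ = 61.55 − -51.03 = 112.58°.
Δφ = 34.94 − -10.39 = 45.33°.
a = sin²(Δφ/2) + cos φ₁ · cos φ₂ · sin²(Δλ/2) = 0.706445.
c = 2·atan2(√a, √(1−a)) = 1.99642 rad → d = 6371·c ≈ 12719.20 km.

12719 km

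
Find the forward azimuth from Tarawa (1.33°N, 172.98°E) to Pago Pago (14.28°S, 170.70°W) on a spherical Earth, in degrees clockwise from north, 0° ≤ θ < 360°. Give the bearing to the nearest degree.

135°

Δλ = -170.70 − 172.98 = -343.68°; wrapped into (−180°, 180°]: 16.32°.
θ = atan2( sin Δλ · cos φ₂ , cos φ₁ · sin φ₂ − sin φ₁ · cos φ₂ · cos Δλ )
  = atan2(0.27232, -0.26818) = 134.561° → normalised to [0°, 360°): 134.561°.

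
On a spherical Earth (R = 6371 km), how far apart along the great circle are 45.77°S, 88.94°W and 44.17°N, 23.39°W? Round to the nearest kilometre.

11897 km

Δλ = -23.39 − -88.94 = 65.55°.
Δφ = 44.17 − -45.77 = 89.94°.
a = sin²(Δφ/2) + cos φ₁ · cos φ₂ · sin²(Δλ/2) = 0.646098.
c = 2·atan2(√a, √(1−a)) = 1.86732 rad → d = 6371·c ≈ 11896.69 km.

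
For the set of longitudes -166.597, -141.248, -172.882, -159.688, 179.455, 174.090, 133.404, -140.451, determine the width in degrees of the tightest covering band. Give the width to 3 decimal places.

86.145°

Sort the longitudes: -172.882°, -166.597°, -159.688°, -141.248°, -140.451°, +133.404°, +174.090°, +179.455°.
Eastward gaps between consecutive values (wrapping around): 6.285°, 6.909°, 18.440°, 0.797°, 273.855°, 40.686°, 5.365°, 7.663°.
Largest gap = 273.855° ⇒ minimal covering band is its complement: 360° − 273.855° = 86.145°.
Band runs from +133.404° eastward to -140.451°, crossing the antimeridian.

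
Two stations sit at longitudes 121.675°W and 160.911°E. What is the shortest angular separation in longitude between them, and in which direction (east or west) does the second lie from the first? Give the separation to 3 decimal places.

77.414° west

Raw difference: 160.911 − -121.675 = 282.586°.
Normalise into (−180°, 180°]: 282.586° − 360° = -77.414°.
Negative ⇒ the second point lies to the west; separation 77.414°.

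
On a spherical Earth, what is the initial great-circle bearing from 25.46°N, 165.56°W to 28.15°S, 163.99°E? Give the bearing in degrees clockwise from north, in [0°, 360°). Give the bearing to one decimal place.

Δλ = 163.99 − -165.56 = 329.55°; wrapped into (−180°, 180°]: -30.45°.
θ = atan2( sin Δλ · cos φ₂ , cos φ₁ · sin φ₂ − sin φ₁ · cos φ₂ · cos Δλ )
  = atan2(-0.44684, -0.75272) = -149.305° → normalised to [0°, 360°): 210.695°.

210.7°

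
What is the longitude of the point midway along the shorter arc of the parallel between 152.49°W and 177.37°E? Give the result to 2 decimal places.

167.56°W

Signed shortest Δλ from -152.49° to +177.37° is -30.14°.
Midpoint longitude = -152.49° + (-30.14°)/2 = -152.49° − 15.07° = -167.56°.
(The naïve average (-152.49 + +177.37)/2 = 12.44° is on the wrong side of the globe.)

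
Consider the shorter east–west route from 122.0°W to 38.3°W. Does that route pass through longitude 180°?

No

Signed shortest Δλ = ((-38.3 − -122.0 + 180) mod 360) − 180 = 83.7°.
Going east by 83.7° from -122.0° reaches -38.3° without touching 180°.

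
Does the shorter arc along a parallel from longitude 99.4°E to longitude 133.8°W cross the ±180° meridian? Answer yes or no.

Naïve |-133.8 − 99.4| = 233.2° > 180°, so the shorter arc goes the other way round — across 180°.
Signed shortest Δλ = ((-133.8 − 99.4 + 180) mod 360) − 180 = 126.8°.
Going east by 126.8° from +99.4° passes through 180° before reaching -133.8°.

Yes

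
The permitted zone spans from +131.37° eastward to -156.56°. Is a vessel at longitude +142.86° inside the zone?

Yes

Band width going east from +131.37° to -156.56°: ((-156.56 − 131.37) mod 360) = 72.07°.
Offset of +142.86° east of the west edge: ((142.86 − 131.37) mod 360) = 11.49°.
11.49° ≤ 72.07° ⇒ inside.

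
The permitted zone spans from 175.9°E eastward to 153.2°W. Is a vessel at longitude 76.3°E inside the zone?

No

Band width going east from +175.9° to -153.2°: ((-153.2 − 175.9) mod 360) = 30.9°.
Offset of +76.3° east of the west edge: ((76.3 − 175.9) mod 360) = 260.4°.
260.4° > 30.9° ⇒ outside.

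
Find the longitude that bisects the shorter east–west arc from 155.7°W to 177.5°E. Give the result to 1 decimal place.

Signed shortest Δλ from -155.7° to +177.5° is -26.8°.
Midpoint longitude = -155.7° + (-26.8°)/2 = -155.7° − 13.4° = -169.1°.
(The naïve average (-155.7 + +177.5)/2 = 10.9° is on the wrong side of the globe.)

169.1°W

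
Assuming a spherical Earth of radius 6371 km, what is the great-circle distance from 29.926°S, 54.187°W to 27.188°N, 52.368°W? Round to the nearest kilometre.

Δλ = -52.368 − -54.187 = 1.819°.
Δφ = 27.188 − -29.926 = 57.114°.
a = sin²(Δφ/2) + cos φ₁ · cos φ₂ · sin²(Δλ/2) = 0.228710.
c = 2·atan2(√a, √(1−a)) = 0.99729 rad → d = 6371·c ≈ 6353.73 km.

6354 km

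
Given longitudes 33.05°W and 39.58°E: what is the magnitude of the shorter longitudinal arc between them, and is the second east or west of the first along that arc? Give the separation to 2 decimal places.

Raw difference: 39.58 − -33.05 = 72.63°.
Normalise into (−180°, 180°]: 72.63° stays 72.63°.
Positive ⇒ the second point lies to the east; separation 72.63°.

72.63° east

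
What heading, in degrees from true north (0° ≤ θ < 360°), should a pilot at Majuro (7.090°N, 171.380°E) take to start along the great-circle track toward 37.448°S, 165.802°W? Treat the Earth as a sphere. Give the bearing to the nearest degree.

Δλ = -165.802 − 171.380 = -337.182°; wrapped into (−180°, 180°]: 22.818°.
θ = atan2( sin Δλ · cos φ₂ , cos φ₁ · sin φ₂ − sin φ₁ · cos φ₂ · cos Δλ )
  = atan2(0.30788, -0.69371) = 156.068° → normalised to [0°, 360°): 156.068°.

156°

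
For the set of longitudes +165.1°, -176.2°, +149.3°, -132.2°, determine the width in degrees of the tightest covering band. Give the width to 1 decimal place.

Sort the longitudes: -176.2°, -132.2°, +149.3°, +165.1°.
Eastward gaps between consecutive values (wrapping around): 44.0°, 281.5°, 15.8°, 18.7°.
Largest gap = 281.5° ⇒ minimal covering band is its complement: 360° − 281.5° = 78.5°.
Band runs from +149.3° eastward to -132.2°, crossing the antimeridian.

78.5°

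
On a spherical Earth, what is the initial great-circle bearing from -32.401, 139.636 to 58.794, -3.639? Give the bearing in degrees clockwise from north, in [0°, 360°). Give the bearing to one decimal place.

Δλ = -3.639 − 139.636 = -143.275°.
θ = atan2( sin Δλ · cos φ₂ , cos φ₁ · sin φ₂ − sin φ₁ · cos φ₂ · cos Δλ )
  = atan2(-0.30982, 0.49963) = -31.803° → normalised to [0°, 360°): 328.197°.

328.2°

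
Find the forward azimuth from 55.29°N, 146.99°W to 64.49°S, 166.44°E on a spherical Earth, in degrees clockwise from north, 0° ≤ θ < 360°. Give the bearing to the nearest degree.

Δλ = 166.44 − -146.99 = 313.43°; wrapped into (−180°, 180°]: -46.57°.
θ = atan2( sin Δλ · cos φ₂ , cos φ₁ · sin φ₂ − sin φ₁ · cos φ₂ · cos Δλ )
  = atan2(-0.31276, -0.75729) = -157.560° → normalised to [0°, 360°): 202.440°.

202°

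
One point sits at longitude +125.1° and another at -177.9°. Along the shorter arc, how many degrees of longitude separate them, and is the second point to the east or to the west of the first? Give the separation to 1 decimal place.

57.0° east

Raw difference: -177.9 − 125.1 = -303.0°.
Normalise into (−180°, 180°]: -303.0° + 360° = 57.0°.
Positive ⇒ the second point lies to the east; separation 57.0°.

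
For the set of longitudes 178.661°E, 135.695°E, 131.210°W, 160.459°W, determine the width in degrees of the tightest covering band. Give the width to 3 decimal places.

Sort the longitudes: -160.459°, -131.210°, +135.695°, +178.661°.
Eastward gaps between consecutive values (wrapping around): 29.249°, 266.905°, 42.966°, 20.880°.
Largest gap = 266.905° ⇒ minimal covering band is its complement: 360° − 266.905° = 93.095°.
Band runs from +135.695° eastward to -131.210°, crossing the antimeridian.

93.095°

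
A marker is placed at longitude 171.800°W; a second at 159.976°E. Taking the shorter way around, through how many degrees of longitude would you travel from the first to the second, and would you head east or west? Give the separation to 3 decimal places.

Raw difference: 159.976 − -171.800 = 331.776°.
Normalise into (−180°, 180°]: 331.776° − 360° = -28.224°.
Negative ⇒ the second point lies to the west; separation 28.224°.

28.224° west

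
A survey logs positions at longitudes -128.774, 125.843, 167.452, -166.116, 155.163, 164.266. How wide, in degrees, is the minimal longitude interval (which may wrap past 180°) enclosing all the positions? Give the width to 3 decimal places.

105.383°

Sort the longitudes: -166.116°, -128.774°, +125.843°, +155.163°, +164.266°, +167.452°.
Eastward gaps between consecutive values (wrapping around): 37.342°, 254.617°, 29.320°, 9.103°, 3.186°, 26.432°.
Largest gap = 254.617° ⇒ minimal covering band is its complement: 360° − 254.617° = 105.383°.
Band runs from +125.843° eastward to -128.774°, crossing the antimeridian.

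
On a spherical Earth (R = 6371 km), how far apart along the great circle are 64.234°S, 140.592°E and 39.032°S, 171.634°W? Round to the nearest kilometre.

Δλ = -171.634 − 140.592 = -312.226°; wrapped into (−180°, 180°]: 47.774°.
Δφ = -39.032 − -64.234 = 25.202°.
a = sin²(Δφ/2) + cos φ₁ · cos φ₂ · sin²(Δλ/2) = 0.102962.
c = 2·atan2(√a, √(1−a)) = 0.65331 rad → d = 6371·c ≈ 4162.25 km.

4162 km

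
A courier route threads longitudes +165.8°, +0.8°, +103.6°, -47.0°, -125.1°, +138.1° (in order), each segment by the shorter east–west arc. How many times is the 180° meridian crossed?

1

Leg 1: +165.8° → +0.8°, shortest Δλ = -165.0° (west) — does not cross 180°.
Leg 2: +0.8° → +103.6°, shortest Δλ = 102.8° (east) — does not cross 180°.
Leg 3: +103.6° → -47.0°, shortest Δλ = -150.6° (west) — does not cross 180°.
Leg 4: -47.0° → -125.1°, shortest Δλ = -78.1° (west) — does not cross 180°.
Leg 5: -125.1° → +138.1°, shortest Δλ = -96.8° (west) — crosses 180°.
Total crossings: 1.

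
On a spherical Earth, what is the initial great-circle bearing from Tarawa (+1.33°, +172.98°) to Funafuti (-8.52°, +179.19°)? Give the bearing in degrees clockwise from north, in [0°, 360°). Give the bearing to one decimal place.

Δλ = 179.19 − 172.98 = 6.21°.
θ = atan2( sin Δλ · cos φ₂ , cos φ₁ · sin φ₂ − sin φ₁ · cos φ₂ · cos Δλ )
  = atan2(0.10698, -0.17093) = 147.960° → normalised to [0°, 360°): 147.960°.

148.0°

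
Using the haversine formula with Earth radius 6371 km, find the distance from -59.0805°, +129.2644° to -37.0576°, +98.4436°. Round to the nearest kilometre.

Δλ = 98.4436 − 129.2644 = -30.8208°.
Δφ = -37.0576 − -59.0805 = 22.0229°.
a = sin²(Δφ/2) + cos φ₁ · cos φ₂ · sin²(Δλ/2) = 0.065438.
c = 2·atan2(√a, √(1−a)) = 0.51737 rad → d = 6371·c ≈ 3296.15 km.

3296 km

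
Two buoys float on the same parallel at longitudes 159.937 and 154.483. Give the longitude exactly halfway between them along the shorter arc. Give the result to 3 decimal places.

Signed shortest Δλ from +159.937° to +154.483° is -5.454°.
Midpoint longitude = +159.937° + (-5.454°)/2 = +159.937° − 2.727° = +157.210°.

+157.210°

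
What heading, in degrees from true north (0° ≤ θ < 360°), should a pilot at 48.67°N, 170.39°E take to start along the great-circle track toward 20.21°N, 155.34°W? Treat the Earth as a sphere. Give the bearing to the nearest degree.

Δλ = -155.34 − 170.39 = -325.73°; wrapped into (−180°, 180°]: 34.27°.
θ = atan2( sin Δλ · cos φ₂ , cos φ₁ · sin φ₂ − sin φ₁ · cos φ₂ · cos Δλ )
  = atan2(0.52843, -0.35421) = 123.834° → normalised to [0°, 360°): 123.834°.

124°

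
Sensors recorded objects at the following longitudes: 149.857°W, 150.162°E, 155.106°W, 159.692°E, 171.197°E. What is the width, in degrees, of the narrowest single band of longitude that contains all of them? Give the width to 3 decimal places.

Sort the longitudes: -155.106°, -149.857°, +150.162°, +159.692°, +171.197°.
Eastward gaps between consecutive values (wrapping around): 5.249°, 300.019°, 9.530°, 11.505°, 33.697°.
Largest gap = 300.019° ⇒ minimal covering band is its complement: 360° − 300.019° = 59.981°.
Band runs from +150.162° eastward to -149.857°, crossing the antimeridian.

59.981°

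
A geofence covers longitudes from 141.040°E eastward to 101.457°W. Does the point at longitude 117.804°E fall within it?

Band width going east from +141.040° to -101.457°: ((-101.457 − 141.040) mod 360) = 117.503°.
Offset of +117.804° east of the west edge: ((117.804 − 141.040) mod 360) = 336.764°.
336.764° > 117.503° ⇒ outside.

No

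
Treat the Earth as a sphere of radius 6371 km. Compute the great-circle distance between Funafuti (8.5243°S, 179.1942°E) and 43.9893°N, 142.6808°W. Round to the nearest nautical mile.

Δλ = -142.6808 − 179.1942 = -321.8750°; wrapped into (−180°, 180°]: 38.1250°.
Δφ = 43.9893 − -8.5243 = 52.5136°.
a = sin²(Δφ/2) + cos φ₁ · cos φ₂ · sin²(Δλ/2) = 0.271609.
c = 2·atan2(√a, √(1−a)) = 1.09642 rad → d = 6371·c ≈ 6985.31 km ≈ 3771.77 nmi.

3772 nmi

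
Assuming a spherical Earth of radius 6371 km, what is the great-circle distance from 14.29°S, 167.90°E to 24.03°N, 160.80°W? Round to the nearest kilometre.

Δλ = -160.80 − 167.90 = -328.70°; wrapped into (−180°, 180°]: 31.30°.
Δφ = 24.03 − -14.29 = 38.32°.
a = sin²(Δφ/2) + cos φ₁ · cos φ₂ · sin²(Δλ/2) = 0.172127.
c = 2·atan2(√a, √(1−a)) = 0.85563 rad → d = 6371·c ≈ 5451.20 km.

5451 km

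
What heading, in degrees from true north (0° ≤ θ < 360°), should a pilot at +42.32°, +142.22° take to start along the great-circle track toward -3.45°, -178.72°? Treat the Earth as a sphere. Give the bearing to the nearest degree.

Δλ = -178.72 − 142.22 = -320.94°; wrapped into (−180°, 180°]: 39.06°.
θ = atan2( sin Δλ · cos φ₂ , cos φ₁ · sin φ₂ − sin φ₁ · cos φ₂ · cos Δλ )
  = atan2(0.62899, -0.56633) = 131.999° → normalised to [0°, 360°): 131.999°.

132°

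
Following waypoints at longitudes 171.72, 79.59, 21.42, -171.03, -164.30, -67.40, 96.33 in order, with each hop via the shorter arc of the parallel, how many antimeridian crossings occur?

Leg 1: +171.72° → +79.59°, shortest Δλ = -92.13° (west) — does not cross 180°.
Leg 2: +79.59° → +21.42°, shortest Δλ = -58.17° (west) — does not cross 180°.
Leg 3: +21.42° → -171.03°, shortest Δλ = 167.55° (east) — crosses 180°.
Leg 4: -171.03° → -164.30°, shortest Δλ = 6.73° (east) — does not cross 180°.
Leg 5: -164.30° → -67.40°, shortest Δλ = 96.9° (east) — does not cross 180°.
Leg 6: -67.40° → +96.33°, shortest Δλ = 163.73° (east) — does not cross 180°.
Total crossings: 1.

1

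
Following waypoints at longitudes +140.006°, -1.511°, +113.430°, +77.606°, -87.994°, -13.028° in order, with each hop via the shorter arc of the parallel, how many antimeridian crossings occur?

0

Leg 1: +140.006° → -1.511°, shortest Δλ = -141.517° (west) — does not cross 180°.
Leg 2: -1.511° → +113.430°, shortest Δλ = 114.941° (east) — does not cross 180°.
Leg 3: +113.430° → +77.606°, shortest Δλ = -35.824° (west) — does not cross 180°.
Leg 4: +77.606° → -87.994°, shortest Δλ = -165.6° (west) — does not cross 180°.
Leg 5: -87.994° → -13.028°, shortest Δλ = 74.966° (east) — does not cross 180°.
Total crossings: 0.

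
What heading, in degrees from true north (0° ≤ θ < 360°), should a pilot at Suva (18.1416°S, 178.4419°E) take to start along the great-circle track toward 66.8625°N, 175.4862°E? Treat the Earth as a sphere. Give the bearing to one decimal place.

Δλ = 175.4862 − 178.4419 = -2.9557°.
θ = atan2( sin Δλ · cos φ₂ , cos φ₁ · sin φ₂ − sin φ₁ · cos φ₂ · cos Δλ )
  = atan2(-0.02026, 0.99604) = -1.165° → normalised to [0°, 360°): 358.835°.

358.8°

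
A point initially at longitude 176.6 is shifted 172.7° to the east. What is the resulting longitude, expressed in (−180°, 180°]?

Start at +176.6°; shift +172.7° → +349.3°.
+349.3° lies outside (−180°, 180°]; subtract 360° → -10.7°.

-10.7°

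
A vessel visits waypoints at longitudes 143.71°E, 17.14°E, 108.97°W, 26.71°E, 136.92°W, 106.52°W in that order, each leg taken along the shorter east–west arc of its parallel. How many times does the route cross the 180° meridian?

0

Leg 1: +143.71° → +17.14°, shortest Δλ = -126.57° (west) — does not cross 180°.
Leg 2: +17.14° → -108.97°, shortest Δλ = -126.11° (west) — does not cross 180°.
Leg 3: -108.97° → +26.71°, shortest Δλ = 135.68° (east) — does not cross 180°.
Leg 4: +26.71° → -136.92°, shortest Δλ = -163.63° (west) — does not cross 180°.
Leg 5: -136.92° → -106.52°, shortest Δλ = 30.4° (east) — does not cross 180°.
Total crossings: 0.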